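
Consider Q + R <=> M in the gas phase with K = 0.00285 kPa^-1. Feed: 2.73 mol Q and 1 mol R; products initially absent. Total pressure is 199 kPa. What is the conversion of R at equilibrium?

Let X = conversion of R (basis 1 mol R); extent of reaction ξ = X.
Mole table: n_Q = 2.73 − X; n_R = 1 − X; n_M = X.
n_T = Σnᵢ = 3.73 − X.
Mole fractions y_i = n_i/n_T; K = p_M / (p_Q p_R) with p_i = y_i·P.
Substituting and setting equal to 0.00285 kPa^-1 gives a polynomial in X; the root in (0,1) is X = 0.287.

X = 0.287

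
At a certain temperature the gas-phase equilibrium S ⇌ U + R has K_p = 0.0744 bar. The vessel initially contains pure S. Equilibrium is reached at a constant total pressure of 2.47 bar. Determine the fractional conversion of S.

Let X = conversion of S (basis 1 mol S); extent of reaction ξ = X.
Species balance: n_S = 1 − X; n_U = X; n_R = X.
Summing: n_T = 1 + X.
y_i = n_i/n_T, p_i = y_i·P. K_p = p_U p_R / (p_S).
Setting this equal to 0.0744 bar and taking the physical root (0 < X < 1) gives X = 0.171.

X = 0.171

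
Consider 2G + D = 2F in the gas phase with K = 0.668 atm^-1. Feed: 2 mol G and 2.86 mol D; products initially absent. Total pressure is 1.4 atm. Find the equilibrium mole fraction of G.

Basis: 2 mol G initially; let X = conversion of G. Extent ξ = X.
Species balance: n_G = 2 − 2X; n_D = 2.86 − X; n_F = 2X.
n_T = Σnᵢ = 4.86 − X.
Mole fractions y_i = n_i/n_T; K = p_F^2 / (p_G^2 p_D) with p_i = y_i·P.
Setting this equal to 0.668 atm^-1 and taking the physical root (0 < X < 1) gives X = 0.418.
Then n_G = 1.16, n_T = 4.44, so y_G = 0.262.

y_G = 0.262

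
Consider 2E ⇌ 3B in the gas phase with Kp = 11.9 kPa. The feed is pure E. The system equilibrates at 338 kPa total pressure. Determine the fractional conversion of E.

X = 0.195

Basis: 1 mol E initially; let X = conversion of E. Extent ξ = 0.5X.
Moles: n_E = 1 − X; n_B = 1.5X.
n_T = Σnᵢ = 1 + 0.5X.
y_i = n_i/n_T, p_i = y_i·P. Kp = p_B^3 / (p_E^2).
Substituting and setting equal to 11.9 kPa gives a polynomial in X; the root in (0,1) is X = 0.195.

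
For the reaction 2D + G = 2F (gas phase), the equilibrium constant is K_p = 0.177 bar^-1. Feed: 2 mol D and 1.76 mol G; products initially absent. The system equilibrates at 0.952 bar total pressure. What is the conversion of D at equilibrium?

Basis: 2 mol D initially; let X = conversion of D. Extent ξ = X.
At extent ξ: n_D = 2 − 2X; n_G = 1.76 − X; n_F = 2X.
Summing: n_T = 3.76 − X.
y_i = n_i/n_T, p_i = y_i·P. K_p = p_F^2 / (p_D^2 p_G).
Equating to 0.177 bar^-1 and solving on 0 < X < 1: X = 0.213.

X = 0.213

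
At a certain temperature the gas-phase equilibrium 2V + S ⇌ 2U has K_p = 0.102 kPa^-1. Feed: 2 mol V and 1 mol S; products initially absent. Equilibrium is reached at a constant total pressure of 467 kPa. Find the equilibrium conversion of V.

Take 2 mol V as basis and let X be its fractional conversion, so ξ = X.
Moles: n_V = 2 − 2X; n_S = 1 − X; n_U = 2X.
n_T = Σnᵢ = 3 − X.
y_i = n_i/n_T, p_i = y_i·P. K_p = p_U^2 / (p_V^2 p_S).
This yields a degree-3 equation in X; solving on (0,1), X = 0.710.

X = 0.710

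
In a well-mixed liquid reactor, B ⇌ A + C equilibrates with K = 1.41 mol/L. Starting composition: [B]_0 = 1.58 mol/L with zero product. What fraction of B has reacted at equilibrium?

Let X = conversion of B; extent ξ = 1.58·X mol/L.
Concentrations: [B] = 1.58 − 1.58X; [A] = 1.58X; [C] = 1.58X.
K = [A] [C] / ([B]).
Setting equal to 1.41 and solving for X on (0,1) gives X = 0.599.

X = 0.599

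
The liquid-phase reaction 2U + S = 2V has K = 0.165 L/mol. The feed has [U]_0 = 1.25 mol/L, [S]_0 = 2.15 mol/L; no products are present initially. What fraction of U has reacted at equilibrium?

X = 0.360

Let X = conversion of U; extent ξ = 1.25X/2 mol/L.
Concentrations: [U] = 1.25 − 1.25X; [S] = 2.15 − 0.625X; [V] = 1.25X.
K = [V]^2 / ([U]^2 [S]).
Solving K = 0.165 for X ∈ (0,1): X = 0.360.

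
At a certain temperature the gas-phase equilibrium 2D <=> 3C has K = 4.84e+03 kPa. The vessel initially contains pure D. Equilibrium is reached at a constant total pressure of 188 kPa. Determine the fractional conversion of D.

X = 0.786

Basis: 1 mol D initially; let X = conversion of D. Extent ξ = 0.5X.
At extent ξ: n_D = 1 − X; n_C = 1.5X.
Summing: n_T = 1 + 0.5X.
Mole fractions y_i = n_i/n_T; K = p_C^3 / (p_D^2) with p_i = y_i·P.
Substituting and setting equal to 4.84e+03 kPa gives a polynomial in X; the root in (0,1) is X = 0.786.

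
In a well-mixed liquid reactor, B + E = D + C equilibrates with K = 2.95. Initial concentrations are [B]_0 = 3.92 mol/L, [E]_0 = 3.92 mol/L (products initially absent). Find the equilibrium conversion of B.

Let X = conversion of B; extent ξ = 3.92·X mol/L.
Concentrations: [B] = 3.92 − 3.92X; [E] = 3.92 − 3.92X; [D] = 3.92X; [C] = 3.92X.
K = [D] [C] / ([B] [E]).
Solving K = 2.95 for X ∈ (0,1): X = 0.632.

X = 0.632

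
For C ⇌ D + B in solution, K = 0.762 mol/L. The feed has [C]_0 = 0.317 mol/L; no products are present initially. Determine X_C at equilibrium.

Let X = conversion of C; extent ξ = 0.317·X mol/L.
Concentrations: [C] = 0.317 − 0.317X; [D] = 0.317X; [B] = 0.317X.
K = [D] [B] / ([C]).
Equating to 0.762 mol/L: the physical root is X = 0.760.

X = 0.760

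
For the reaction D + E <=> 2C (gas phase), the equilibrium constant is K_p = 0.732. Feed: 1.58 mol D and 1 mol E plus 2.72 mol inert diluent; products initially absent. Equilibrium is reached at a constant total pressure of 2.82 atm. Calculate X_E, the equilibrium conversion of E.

X = 0.372

Let X = conversion of E (basis 1 mol E); extent of reaction ξ = X.
Moles: n_D = 1.58 − X; n_E = 1 − X; n_C = 2X; n_I = 2.72 (inert).
Total moles n_T = 5.3 (Δν = 0, constant).
With p_i = (n_i/n_T)P, K_p = p_C^2 / (p_D p_E).
This yields a degree-2 equation in X; solving on (0,1), X = 0.372.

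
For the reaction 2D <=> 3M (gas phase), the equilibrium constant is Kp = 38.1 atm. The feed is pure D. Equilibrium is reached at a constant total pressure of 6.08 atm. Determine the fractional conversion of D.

Let X = conversion of D (basis 1 mol D); extent of reaction ξ = 0.5X.
Species balance: n_D = 1 − X; n_M = 1.5X.
Total moles n_T = 1 + 0.5X.
y_i = n_i/n_T, p_i = y_i·P. Kp = p_M^3 / (p_D^2).
This yields a degree-3 equation in X; solving on (0,1), X = 0.659.

X = 0.659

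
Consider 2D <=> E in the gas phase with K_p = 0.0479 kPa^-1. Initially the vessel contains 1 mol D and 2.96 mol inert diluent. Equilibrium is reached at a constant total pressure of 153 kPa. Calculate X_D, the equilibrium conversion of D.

Basis: 1 mol D initially; let X = conversion of D. Extent ξ = 0.5X.
Mole table: n_D = 1 − X; n_E = 0.5X; n_I = 2.96 (inert).
Total moles n_T = 3.96 − 0.5X.
With p_i = (n_i/n_T)P, K_p = p_E / (p_D^2).
This yields a degree-2 equation in X; solving on (0,1), X = 0.610.

X = 0.610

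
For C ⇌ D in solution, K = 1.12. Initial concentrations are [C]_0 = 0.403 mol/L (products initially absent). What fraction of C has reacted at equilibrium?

Let X = conversion of C; extent ξ = 0.403·X mol/L.
Concentrations: [C] = 0.403 − 0.403X; [D] = 0.403X.
K = [D] / ([C]).
Equating to 1.12: the physical root is X = 0.528.

X = 0.528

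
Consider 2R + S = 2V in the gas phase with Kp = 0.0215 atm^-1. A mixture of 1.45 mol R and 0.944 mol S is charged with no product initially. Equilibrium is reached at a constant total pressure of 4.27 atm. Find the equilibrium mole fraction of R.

y_R = 0.537

Take 1.45 mol R as basis and let X be its fractional conversion, so ξ = 0.725X.
At extent ξ: n_R = 1.45 − 1.45X; n_S = 0.944 − 0.725X; n_V = 1.45X.
n_T = Σnᵢ = 2.39 − 0.725X.
Mole fractions y_i = n_i/n_T; Kp = p_V^2 / (p_R^2 p_S) with p_i = y_i·P.
This yields a degree-3 equation in X; solving on (0,1), X = 0.155.
Then n_R = 1.23, n_T = 2.28, so y_R = 0.537.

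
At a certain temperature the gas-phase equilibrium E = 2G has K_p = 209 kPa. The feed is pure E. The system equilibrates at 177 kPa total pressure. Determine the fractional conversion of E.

Take 1 mol E as basis and let X be its fractional conversion, so ξ = X.
Moles: n_E = 1 − X; n_G = 2X.
n_T = Σnᵢ = 1 + X.
y_i = n_i/n_T, p_i = y_i·P. K_p = p_G^2 / (p_E).
This yields a degree-2 equation in X; solving on (0,1), X = 0.477.

X = 0.477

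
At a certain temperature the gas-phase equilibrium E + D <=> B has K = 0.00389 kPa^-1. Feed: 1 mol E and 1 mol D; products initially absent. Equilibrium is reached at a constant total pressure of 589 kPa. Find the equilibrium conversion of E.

X = 0.449

Basis: 1 mol E initially; let X = conversion of E. Extent ξ = X.
Moles: n_E = 1 − X; n_D = 1 − X; n_B = X.
Summing: n_T = 2 − X.
Mole fractions y_i = n_i/n_T; K = p_B / (p_E p_D) with p_i = y_i·P.
This yields a degree-2 equation in X; solving on (0,1), X = 0.449.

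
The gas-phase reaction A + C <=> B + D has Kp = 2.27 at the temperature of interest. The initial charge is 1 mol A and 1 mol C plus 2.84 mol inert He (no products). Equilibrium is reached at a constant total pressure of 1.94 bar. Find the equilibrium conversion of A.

Basis: 1 mol A initially; let X = conversion of A. Extent ξ = X.
Species balance: n_A = 1 − X; n_C = 1 − X; n_B = X; n_D = X; n_I = 2.84 (inert).
Total moles n_T = 4.84 (Δν = 0, constant).
Mole fractions y_i = n_i/n_T; Kp = p_B p_D / (p_A p_C) with p_i = y_i·P.
Setting this equal to 2.27 and taking the physical root (0 < X < 1) gives X = 0.601.

X = 0.601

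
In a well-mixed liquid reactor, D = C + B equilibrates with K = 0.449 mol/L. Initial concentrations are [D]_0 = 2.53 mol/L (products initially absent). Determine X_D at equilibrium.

X = 0.342

Let X = conversion of D; extent ξ = 2.53·X mol/L.
Concentrations: [D] = 2.53 − 2.53X; [C] = 2.53X; [B] = 2.53X.
K = [C] [B] / ([D]).
Equating to 0.449 mol/L: the physical root is X = 0.342.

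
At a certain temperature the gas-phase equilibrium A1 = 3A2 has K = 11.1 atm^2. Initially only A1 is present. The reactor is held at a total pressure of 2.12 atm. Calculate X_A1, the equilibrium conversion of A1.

Basis: 1 mol A1 initially; let X = conversion of A1. Extent ξ = X.
Moles: n_A1 = 1 − X; n_A2 = 3X.
Total moles n_T = 1 + 2X.
y_i = n_i/n_T, p_i = y_i·P. K = p_A2^3 / (p_A1).
Substituting and setting equal to 11.1 atm^2 gives a polynomial in X; the root in (0,1) is X = 0.565.

X = 0.565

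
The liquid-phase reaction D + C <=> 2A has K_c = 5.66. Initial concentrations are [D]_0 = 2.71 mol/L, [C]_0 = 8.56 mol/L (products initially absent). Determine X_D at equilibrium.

Let X = conversion of D; extent ξ = 2.71·X mol/L.
Concentrations: [D] = 2.71 − 2.71X; [C] = 8.56 − 2.71X; [A] = 5.42X.
K_c = [A]^2 / ([D] [C]).
Equating to 5.66: the physical root is X = 0.805.

X = 0.805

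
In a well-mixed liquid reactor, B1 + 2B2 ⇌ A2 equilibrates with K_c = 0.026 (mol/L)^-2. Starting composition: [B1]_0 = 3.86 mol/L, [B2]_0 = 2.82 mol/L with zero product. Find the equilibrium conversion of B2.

X = 0.271

Let X = conversion of B2; extent ξ = 2.82X/2 mol/L.
Concentrations: [B1] = 3.86 − 1.41X; [B2] = 2.82 − 2.82X; [A2] = 1.41X.
K_c = [A2] / ([B1] [B2]^2).
This equals 0.026 at X = 0.271 (the root in 0 < X < 1).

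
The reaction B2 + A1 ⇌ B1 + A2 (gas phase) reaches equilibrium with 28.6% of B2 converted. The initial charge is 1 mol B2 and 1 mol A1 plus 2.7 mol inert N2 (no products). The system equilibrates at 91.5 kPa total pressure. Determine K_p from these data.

K_p = 0.16

Let X = conversion of B2 (basis 1 mol B2); extent of reaction ξ = X.
Species balance: n_B2 = 1 − X; n_A1 = 1 − X; n_B1 = X; n_A2 = X; n_I = 2.7 (inert).
n_T stays at 4.7 (no change in mole number).
At X = 0.286: n_B2 = 0.714, n_A1 = 0.714, n_B1 = 0.286, n_A2 = 0.286, n_T = 4.7.
p_i = (n_i/n_T)·P. K_p = p_B1 p_A2 / (p_B2 p_A1) = 0.16.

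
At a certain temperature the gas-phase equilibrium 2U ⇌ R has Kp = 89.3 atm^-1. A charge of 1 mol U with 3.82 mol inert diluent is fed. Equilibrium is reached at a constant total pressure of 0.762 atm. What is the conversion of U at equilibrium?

Basis: 1 mol U initially; let X = conversion of U. Extent ξ = 0.5X.
At extent ξ: n_U = 1 − X; n_R = 0.5X; n_I = 3.82 (inert).
Total moles n_T = 4.82 − 0.5X.
y_i = n_i/n_T, p_i = y_i·P. Kp = p_R / (p_U^2).
Substituting and setting equal to 89.3 atm^-1 gives a polynomial in X; the root in (0,1) is X = 0.836.

X = 0.836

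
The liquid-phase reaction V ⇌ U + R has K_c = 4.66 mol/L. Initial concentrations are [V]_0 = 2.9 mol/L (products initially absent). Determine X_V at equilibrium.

Let X = conversion of V; extent ξ = 2.9·X mol/L.
Concentrations: [V] = 2.9 − 2.9X; [U] = 2.9X; [R] = 2.9X.
K_c = [U] [R] / ([V]).
This equals 4.66 at X = 0.697 (the root in 0 < X < 1).

X = 0.697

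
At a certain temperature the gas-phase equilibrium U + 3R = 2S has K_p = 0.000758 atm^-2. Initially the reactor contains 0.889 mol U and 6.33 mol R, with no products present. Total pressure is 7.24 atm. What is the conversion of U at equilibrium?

X = 0.194

Let X = conversion of U (basis 0.889 mol U); extent of reaction ξ = 0.889X.
Species balance: n_U = 0.889 − 0.889X; n_R = 6.33 − 2.67X; n_S = 1.78X.
Total moles n_T = 7.22 − 1.78X.
Mole fractions y_i = n_i/n_T; K_p = p_S^2 / (p_U p_R^3) with p_i = y_i·P.
Substituting and setting equal to 0.000758 atm^-2 gives a polynomial in X; the root in (0,1) is X = 0.194.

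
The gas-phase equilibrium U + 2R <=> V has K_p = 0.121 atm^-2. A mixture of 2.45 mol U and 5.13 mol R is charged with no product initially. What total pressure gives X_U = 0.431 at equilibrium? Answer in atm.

P = 4.53 atm

Let X = conversion of U (basis 2.45 mol U); extent of reaction ξ = 2.45X.
Moles: n_U = 2.45 − 2.45X; n_R = 5.13 − 4.9X; n_V = 2.45X.
Summing: n_T = 7.58 − 4.9X.
K_p = p_V / (p_U p_R^2) with p_i = (n_i/n_T)·P.
At X = 0.431: the mole-fraction product g(X) = Π y_i^ν_i = 2.486. Since K_p = g(X)·P^{-2}, P = (g/K_p)^(1/2) = (2.486/0.121)^(1/2) = 4.53 atm.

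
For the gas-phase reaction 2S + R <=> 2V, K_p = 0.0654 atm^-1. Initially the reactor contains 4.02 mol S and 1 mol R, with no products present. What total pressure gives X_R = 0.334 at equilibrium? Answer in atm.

Basis: 1 mol R initially; let X = conversion of R. Extent ξ = X.
At extent ξ: n_S = 4.02 − 2X; n_R = 1 − X; n_V = 2X.
Total moles n_T = 5.02 − X.
K_p = p_V^2 / (p_S^2 p_R) with p_i = (n_i/n_T)·P.
At X = 0.334: the mole-fraction product g(X) = Π y_i^ν_i = 0.2794. Since K_p = g(X)·P^{-1}, P = (g/K_p)^(1/1) = (0.2794/0.0654)^(1/1) = 4.27 atm.

P = 4.27 atm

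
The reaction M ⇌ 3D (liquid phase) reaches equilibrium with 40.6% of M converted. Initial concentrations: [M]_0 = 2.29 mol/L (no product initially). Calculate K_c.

Let X = conversion of M.
Concentrations: [M] = 2.29 − 2.29X; [D] = 6.87X.
At X = 0.406: [M] = 1.36, [D] = 2.79.
K_c = [D]^3 / ([M]) = 16 (mol/L)^2.

K_c = 16 (mol/L)^2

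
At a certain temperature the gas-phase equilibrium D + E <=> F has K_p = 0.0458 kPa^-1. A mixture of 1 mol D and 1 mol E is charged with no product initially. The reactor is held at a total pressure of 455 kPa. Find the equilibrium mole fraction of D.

Let X = conversion of D (basis 1 mol D); extent of reaction ξ = X.
Mole table: n_D = 1 − X; n_E = 1 − X; n_F = X.
Total moles n_T = 2 − X.
With p_i = (n_i/n_T)P, K_p = p_F / (p_D p_E).
Setting this equal to 0.0458 kPa^-1 and taking the physical root (0 < X < 1) gives X = 0.786.
Then n_D = 0.214, n_T = 1.21, so y_D = 0.176.

y_D = 0.176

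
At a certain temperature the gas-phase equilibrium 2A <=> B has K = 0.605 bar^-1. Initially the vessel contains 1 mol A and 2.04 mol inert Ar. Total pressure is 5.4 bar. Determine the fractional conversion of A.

Let X = conversion of A (basis 1 mol A); extent of reaction ξ = 0.5X.
At extent ξ: n_A = 1 − X; n_B = 0.5X; n_I = 2.04 (inert).
n_T = Σnᵢ = 3.04 − 0.5X.
With p_i = (n_i/n_T)P, K = p_B / (p_A^2).
Equating to 0.605 bar^-1 and solving on 0 < X < 1: X = 0.527.

X = 0.527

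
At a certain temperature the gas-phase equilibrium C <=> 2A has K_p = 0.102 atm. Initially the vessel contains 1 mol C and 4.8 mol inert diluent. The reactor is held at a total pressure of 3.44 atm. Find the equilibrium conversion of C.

X = 0.190

Let X = conversion of C (basis 1 mol C); extent of reaction ξ = X.
Moles: n_C = 1 − X; n_A = 2X; n_I = 4.8 (inert).
n_T = Σnᵢ = 5.8 + X.
Mole fractions y_i = n_i/n_T; K_p = p_A^2 / (p_C) with p_i = y_i·P.
This yields a degree-2 equation in X; solving on (0,1), X = 0.190.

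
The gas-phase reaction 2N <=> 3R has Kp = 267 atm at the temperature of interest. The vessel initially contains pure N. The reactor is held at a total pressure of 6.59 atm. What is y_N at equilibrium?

y_N = 0.128

Let X = conversion of N (basis 1 mol N); extent of reaction ξ = 0.5X.
Moles: n_N = 1 − X; n_R = 1.5X.
Total moles n_T = 1 + 0.5X.
With p_i = (n_i/n_T)P, Kp = p_R^3 / (p_N^2).
Equating to 267 atm and solving on 0 < X < 1: X = 0.820.
Then n_N = 0.18, n_T = 1.41, so y_N = 0.128.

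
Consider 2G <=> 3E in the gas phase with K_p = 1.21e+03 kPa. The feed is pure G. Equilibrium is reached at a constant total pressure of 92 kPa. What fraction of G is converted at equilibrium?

X = 0.730

Take 1 mol G as basis and let X be its fractional conversion, so ξ = 0.5X.
At extent ξ: n_G = 1 − X; n_E = 1.5X.
Total moles n_T = 1 + 0.5X.
Mole fractions y_i = n_i/n_T; K_p = p_E^3 / (p_G^2) with p_i = y_i·P.
Setting this equal to 1.21e+03 kPa and taking the physical root (0 < X < 1) gives X = 0.730.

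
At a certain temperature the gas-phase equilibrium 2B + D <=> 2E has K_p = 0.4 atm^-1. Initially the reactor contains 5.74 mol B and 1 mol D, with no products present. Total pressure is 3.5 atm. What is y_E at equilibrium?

y_E = 0.210

Take 1 mol D as basis and let X be its fractional conversion, so ξ = X.
Moles: n_B = 5.74 − 2X; n_D = 1 − X; n_E = 2X.
Total moles n_T = 6.74 − X.
With p_i = (n_i/n_T)P, K_p = p_E^2 / (p_B^2 p_D).
Equating to 0.4 atm^-1 and solving on 0 < X < 1: X = 0.640.
Then n_E = 1.28, n_T = 6.1, so y_E = 0.210.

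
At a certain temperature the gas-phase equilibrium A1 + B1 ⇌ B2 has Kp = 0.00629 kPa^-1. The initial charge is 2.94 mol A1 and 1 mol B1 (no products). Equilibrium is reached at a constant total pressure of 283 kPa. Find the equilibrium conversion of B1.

X = 0.556

Let X = conversion of B1 (basis 1 mol B1); extent of reaction ξ = X.
Moles: n_A1 = 2.94 − X; n_B1 = 1 − X; n_B2 = X.
n_T = Σnᵢ = 3.94 − X.
y_i = n_i/n_T, p_i = y_i·P. Kp = p_B2 / (p_A1 p_B1).
Setting this equal to 0.00629 kPa^-1 and taking the physical root (0 < X < 1) gives X = 0.556.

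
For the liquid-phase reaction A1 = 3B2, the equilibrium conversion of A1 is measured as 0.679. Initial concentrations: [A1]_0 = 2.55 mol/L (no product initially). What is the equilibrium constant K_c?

K_c = 171 (mol/L)^2

Let X = conversion of A1.
Concentrations: [A1] = 2.55 − 2.55X; [B2] = 7.65X.
At X = 0.679: [A1] = 0.819, [B2] = 5.19.
K_c = [B2]^3 / ([A1]) = 171 (mol/L)^2.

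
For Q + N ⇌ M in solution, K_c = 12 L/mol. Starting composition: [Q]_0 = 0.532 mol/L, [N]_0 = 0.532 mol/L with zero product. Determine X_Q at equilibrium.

Let X = conversion of Q; extent ξ = 0.532·X mol/L.
Concentrations: [Q] = 0.532 − 0.532X; [N] = 0.532 − 0.532X; [M] = 0.532X.
K_c = [M] / ([Q] [N]).
Equating to 12 L/mol: the physical root is X = 0.675.

X = 0.675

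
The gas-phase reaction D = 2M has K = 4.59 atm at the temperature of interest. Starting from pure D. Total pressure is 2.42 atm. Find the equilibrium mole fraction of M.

y_M = 0.724

Take 1 mol D as basis and let X be its fractional conversion, so ξ = X.
Mole table: n_D = 1 − X; n_M = 2X.
Summing: n_T = 1 + X.
y_i = n_i/n_T, p_i = y_i·P. K = p_M^2 / (p_D).
Substituting and setting equal to 4.59 atm gives a polynomial in X; the root in (0,1) is X = 0.567.
Then n_M = 1.13, n_T = 1.57, so y_M = 0.724.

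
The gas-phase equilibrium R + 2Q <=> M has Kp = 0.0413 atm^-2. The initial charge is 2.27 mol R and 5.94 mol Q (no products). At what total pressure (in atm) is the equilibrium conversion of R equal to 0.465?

Take 2.27 mol R as basis and let X be its fractional conversion, so ξ = 2.27X.
Mole table: n_R = 2.27 − 2.27X; n_Q = 5.94 − 4.54X; n_M = 2.27X.
Summing: n_T = 8.21 − 4.54X.
Kp = p_M / (p_R p_Q^2) with p_i = (n_i/n_T)·P.
At X = 0.465: the mole-fraction product g(X) = Π y_i^ν_i = 2.205. Since Kp = g(X)·P^{-2}, P = (g/Kp)^(1/2) = (2.205/0.0413)^(1/2) = 7.31 atm.

P = 7.31 atm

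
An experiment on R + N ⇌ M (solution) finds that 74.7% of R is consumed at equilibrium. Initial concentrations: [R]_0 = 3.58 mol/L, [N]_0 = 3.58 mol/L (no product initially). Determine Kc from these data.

Kc = 3.26 L/mol

Let X = conversion of R.
Concentrations: [R] = 3.58 − 3.58X; [N] = 3.58 − 3.58X; [M] = 3.58X.
At X = 0.747: [R] = 0.906, [N] = 0.906, [M] = 2.67.
Kc = [M] / ([R] [N]) = 3.26 L/mol.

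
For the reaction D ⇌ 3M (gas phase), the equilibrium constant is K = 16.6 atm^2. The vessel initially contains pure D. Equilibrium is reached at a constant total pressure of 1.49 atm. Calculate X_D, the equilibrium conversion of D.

X = 0.754

Let X = conversion of D (basis 1 mol D); extent of reaction ξ = X.
Moles: n_D = 1 − X; n_M = 3X.
Summing: n_T = 1 + 2X.
With p_i = (n_i/n_T)P, K = p_M^3 / (p_D).
Equating to 16.6 atm^2 and solving on 0 < X < 1: X = 0.754.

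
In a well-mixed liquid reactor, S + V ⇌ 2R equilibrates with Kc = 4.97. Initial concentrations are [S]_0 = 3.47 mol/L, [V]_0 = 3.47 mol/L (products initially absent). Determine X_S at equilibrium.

X = 0.527

Let X = conversion of S; extent ξ = 3.47·X mol/L.
Concentrations: [S] = 3.47 − 3.47X; [V] = 3.47 − 3.47X; [R] = 6.94X.
Kc = [R]^2 / ([S] [V]).
Setting equal to 4.97 and solving for X on (0,1) gives X = 0.527.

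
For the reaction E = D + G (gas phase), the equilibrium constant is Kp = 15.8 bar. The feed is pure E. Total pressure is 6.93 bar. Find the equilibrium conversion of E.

X = 0.834

Let X = conversion of E (basis 1 mol E); extent of reaction ξ = X.
Moles: n_E = 1 − X; n_D = X; n_G = X.
n_T = Σnᵢ = 1 + X.
Mole fractions y_i = n_i/n_T; Kp = p_D p_G / (p_E) with p_i = y_i·P.
Equating to 15.8 bar and solving on 0 < X < 1: X = 0.834.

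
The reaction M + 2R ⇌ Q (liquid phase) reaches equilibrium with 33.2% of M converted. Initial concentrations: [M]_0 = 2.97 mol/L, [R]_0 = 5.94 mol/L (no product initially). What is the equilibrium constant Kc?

Kc = 0.0316 (mol/L)^-2

Let X = conversion of M.
Concentrations: [M] = 2.97 − 2.97X; [R] = 5.94 − 5.94X; [Q] = 2.97X.
At X = 0.332: [M] = 1.98, [R] = 3.97, [Q] = 0.986.
Kc = [Q] / ([M] [R]^2) = 0.0316 (mol/L)^-2.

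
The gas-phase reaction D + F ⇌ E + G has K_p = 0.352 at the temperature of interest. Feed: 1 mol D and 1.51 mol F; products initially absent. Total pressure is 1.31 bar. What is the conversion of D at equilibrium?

Let X = conversion of D (basis 1 mol D); extent of reaction ξ = X.
Moles: n_D = 1 − X; n_F = 1.51 − X; n_E = X; n_G = X.
Total moles n_T = 2.51 (Δν = 0, constant).
Mole fractions y_i = n_i/n_T; K_p = p_E p_G / (p_D p_F) with p_i = y_i·P.
Substituting and setting equal to 0.352 gives a polynomial in X; the root in (0,1) is X = 0.452.

X = 0.452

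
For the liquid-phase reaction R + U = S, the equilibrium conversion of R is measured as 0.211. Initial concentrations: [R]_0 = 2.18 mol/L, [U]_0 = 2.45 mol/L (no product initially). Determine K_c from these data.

K_c = 0.134 L/mol

Let X = conversion of R.
Concentrations: [R] = 2.18 − 2.18X; [U] = 2.45 − 2.18X; [S] = 2.18X.
At X = 0.211: [R] = 1.72, [U] = 1.99, [S] = 0.46.
K_c = [S] / ([R] [U]) = 0.134 L/mol.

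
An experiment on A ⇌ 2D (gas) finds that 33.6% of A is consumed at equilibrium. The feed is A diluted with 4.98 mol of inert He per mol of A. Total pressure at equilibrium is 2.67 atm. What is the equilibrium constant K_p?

Basis: 1 mol A initially; let X = conversion of A. Extent ξ = X.
Species balance: n_A = 1 − X; n_D = 2X; n_I = 4.98 (inert).
Total moles n_T = 5.98 + X.
At X = 0.336: n_A = 0.664, n_D = 0.672, n_T = 6.32.
p_i = (n_i/n_T)·P. K_p = p_D^2 / (p_A) = 0.288 atm.

K_p = 0.288 atm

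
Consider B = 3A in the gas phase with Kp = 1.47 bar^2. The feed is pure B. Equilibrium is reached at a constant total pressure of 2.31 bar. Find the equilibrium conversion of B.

X = 0.259

Let X = conversion of B (basis 1 mol B); extent of reaction ξ = X.
At extent ξ: n_B = 1 − X; n_A = 3X.
n_T = Σnᵢ = 1 + 2X.
Mole fractions y_i = n_i/n_T; Kp = p_A^3 / (p_B) with p_i = y_i·P.
Equating to 1.47 bar^2 and solving on 0 < X < 1: X = 0.259.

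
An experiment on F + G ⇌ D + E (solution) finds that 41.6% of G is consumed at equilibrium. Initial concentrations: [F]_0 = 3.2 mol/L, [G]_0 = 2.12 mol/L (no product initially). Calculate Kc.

Let X = conversion of G.
Concentrations: [F] = 3.2 − 2.12X; [G] = 2.12 − 2.12X; [D] = 2.12X; [E] = 2.12X.
At X = 0.416: [F] = 2.32, [G] = 1.24, [D] = 0.882, [E] = 0.882.
Kc = [D] [E] / ([F] [G]) = 0.271.

Kc = 0.271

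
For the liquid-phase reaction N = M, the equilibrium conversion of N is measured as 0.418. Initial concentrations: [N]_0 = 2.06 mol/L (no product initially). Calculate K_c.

K_c = 0.718

Let X = conversion of N.
Concentrations: [N] = 2.06 − 2.06X; [M] = 2.06X.
At X = 0.418: [N] = 1.2, [M] = 0.861.
K_c = [M] / ([N]) = 0.718.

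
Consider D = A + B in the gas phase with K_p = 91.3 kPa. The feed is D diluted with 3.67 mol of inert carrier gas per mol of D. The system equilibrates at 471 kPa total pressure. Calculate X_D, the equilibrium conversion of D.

X = 0.622

Let X = conversion of D (basis 1 mol D); extent of reaction ξ = X.
Moles: n_D = 1 − X; n_A = X; n_B = X; n_I = 3.67 (inert).
n_T = Σnᵢ = 4.67 + X.
y_i = n_i/n_T, p_i = y_i·P. K_p = p_A p_B / (p_D).
Setting this equal to 91.3 kPa and taking the physical root (0 < X < 1) gives X = 0.622.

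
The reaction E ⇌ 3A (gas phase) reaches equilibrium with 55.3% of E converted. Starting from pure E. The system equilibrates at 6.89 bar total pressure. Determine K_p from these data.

K_p = 109 bar^2

Basis: 1 mol E initially; let X = conversion of E. Extent ξ = X.
At extent ξ: n_E = 1 − X; n_A = 3X.
Total moles n_T = 1 + 2X.
At X = 0.553: n_E = 0.447, n_A = 1.66, n_T = 2.11.
p_i = (n_i/n_T)·P. K_p = p_A^3 / (p_E) = 109 bar^2.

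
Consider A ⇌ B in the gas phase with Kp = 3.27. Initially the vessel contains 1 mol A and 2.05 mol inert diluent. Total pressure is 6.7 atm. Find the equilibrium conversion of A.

Let X = conversion of A (basis 1 mol A); extent of reaction ξ = X.
At extent ξ: n_A = 1 − X; n_B = X; n_I = 2.05 (inert).
Total moles n_T = 3.05 (Δν = 0, constant).
Mole fractions y_i = n_i/n_T; Kp = p_B / (p_A) with p_i = y_i·P.
Setting this equal to 3.27 and taking the physical root (0 < X < 1) gives X = 0.766.

X = 0.766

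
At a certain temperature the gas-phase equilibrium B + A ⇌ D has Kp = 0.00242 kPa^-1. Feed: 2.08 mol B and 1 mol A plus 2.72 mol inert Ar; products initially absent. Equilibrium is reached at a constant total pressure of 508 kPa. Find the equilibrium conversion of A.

X = 0.286

Take 1 mol A as basis and let X be its fractional conversion, so ξ = X.
Mole table: n_B = 2.08 − X; n_A = 1 − X; n_D = X; n_I = 2.72 (inert).
Summing: n_T = 5.8 − X.
Mole fractions y_i = n_i/n_T; Kp = p_D / (p_B p_A) with p_i = y_i·P.
Equating to 0.00242 kPa^-1 and solving on 0 < X < 1: X = 0.286.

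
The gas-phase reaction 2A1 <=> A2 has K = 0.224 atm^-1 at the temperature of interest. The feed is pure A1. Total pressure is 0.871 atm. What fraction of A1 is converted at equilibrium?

Basis: 1 mol A1 initially; let X = conversion of A1. Extent ξ = 0.5X.
Species balance: n_A1 = 1 − X; n_A2 = 0.5X.
n_T = Σnᵢ = 1 − 0.5X.
With p_i = (n_i/n_T)P, K = p_A2 / (p_A1^2).
Substituting and setting equal to 0.224 atm^-1 gives a polynomial in X; the root in (0,1) is X = 0.251.

X = 0.251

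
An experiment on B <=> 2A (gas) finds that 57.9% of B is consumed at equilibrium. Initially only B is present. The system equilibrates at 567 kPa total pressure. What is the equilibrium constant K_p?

Take 1 mol B as basis and let X be its fractional conversion, so ξ = X.
At extent ξ: n_B = 1 − X; n_A = 2X.
Total moles n_T = 1 + X.
At X = 0.579: n_B = 0.421, n_A = 1.16, n_T = 1.58.
p_i = (n_i/n_T)·P. K_p = p_A^2 / (p_B) = 1.14e+03 kPa.

K_p = 1.14e+03 kPa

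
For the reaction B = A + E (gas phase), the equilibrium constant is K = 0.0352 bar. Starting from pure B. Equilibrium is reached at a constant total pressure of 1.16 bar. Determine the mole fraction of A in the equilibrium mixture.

y_A = 0.146

Basis: 1 mol B initially; let X = conversion of B. Extent ξ = X.
At extent ξ: n_B = 1 − X; n_A = X; n_E = X.
n_T = Σnᵢ = 1 + X.
y_i = n_i/n_T, p_i = y_i·P. K = p_A p_E / (p_B).
This yields a degree-2 equation in X; solving on (0,1), X = 0.172.
Then n_A = 0.172, n_T = 1.17, so y_A = 0.146.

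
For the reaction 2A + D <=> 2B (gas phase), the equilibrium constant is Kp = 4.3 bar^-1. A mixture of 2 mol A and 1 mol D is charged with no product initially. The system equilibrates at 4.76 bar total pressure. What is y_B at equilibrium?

y_B = 0.541

Take 2 mol A as basis and let X be its fractional conversion, so ξ = X.
At extent ξ: n_A = 2 − 2X; n_D = 1 − X; n_B = 2X.
Summing: n_T = 3 − X.
y_i = n_i/n_T, p_i = y_i·P. Kp = p_B^2 / (p_A^2 p_D).
Substituting and setting equal to 4.3 bar^-1 gives a polynomial in X; the root in (0,1) is X = 0.639.
Then n_B = 1.28, n_T = 2.36, so y_B = 0.541.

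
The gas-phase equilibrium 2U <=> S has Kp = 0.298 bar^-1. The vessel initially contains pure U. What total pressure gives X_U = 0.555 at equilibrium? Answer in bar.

Take 1 mol U as basis and let X be its fractional conversion, so ξ = 0.5X.
Mole table: n_U = 1 − X; n_S = 0.5X.
n_T = Σnᵢ = 1 − 0.5X.
Kp = p_S / (p_U^2) with p_i = (n_i/n_T)·P.
At X = 0.555: the mole-fraction product g(X) = Π y_i^ν_i = 1.012. Since Kp = g(X)·P^{-1}, P = (g/Kp)^(1/1) = (1.012/0.298)^(1/1) = 3.4 bar.

P = 3.4 bar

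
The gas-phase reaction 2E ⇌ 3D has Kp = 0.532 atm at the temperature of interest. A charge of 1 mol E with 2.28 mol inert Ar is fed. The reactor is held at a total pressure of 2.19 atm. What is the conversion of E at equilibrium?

X = 0.433

Take 1 mol E as basis and let X be its fractional conversion, so ξ = 0.5X.
Moles: n_E = 1 − X; n_D = 1.5X; n_I = 2.28 (inert).
Total moles n_T = 3.28 + 0.5X.
With p_i = (n_i/n_T)P, Kp = p_D^3 / (p_E^2).
This yields a degree-3 equation in X; solving on (0,1), X = 0.433.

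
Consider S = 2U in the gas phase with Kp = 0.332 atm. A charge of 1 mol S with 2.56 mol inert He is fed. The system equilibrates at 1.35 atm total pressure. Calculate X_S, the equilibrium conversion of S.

X = 0.386

Let X = conversion of S (basis 1 mol S); extent of reaction ξ = X.
At extent ξ: n_S = 1 − X; n_U = 2X; n_I = 2.56 (inert).
Summing: n_T = 3.56 + X.
y_i = n_i/n_T, p_i = y_i·P. Kp = p_U^2 / (p_S).
Equating to 0.332 atm and solving on 0 < X < 1: X = 0.386.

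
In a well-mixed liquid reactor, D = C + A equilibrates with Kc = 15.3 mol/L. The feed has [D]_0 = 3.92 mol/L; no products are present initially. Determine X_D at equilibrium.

Let X = conversion of D; extent ξ = 3.92·X mol/L.
Concentrations: [D] = 3.92 − 3.92X; [C] = 3.92X; [A] = 3.92X.
Kc = [C] [A] / ([D]).
Solving Kc = 15.3 for X ∈ (0,1): X = 0.825.

X = 0.825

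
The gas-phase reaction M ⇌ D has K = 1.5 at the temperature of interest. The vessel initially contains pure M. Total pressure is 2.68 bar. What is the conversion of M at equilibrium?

Basis: 1 mol M initially; let X = conversion of M. Extent ξ = X.
Moles: n_M = 1 − X; n_D = X.
Since Δν = 0, n_T = 1 throughout.
Mole fractions y_i = n_i/n_T; K = p_D / (p_M) with p_i = y_i·P.
Setting this equal to 1.5 and taking the physical root (0 < X < 1) gives X = 0.600.

X = 0.600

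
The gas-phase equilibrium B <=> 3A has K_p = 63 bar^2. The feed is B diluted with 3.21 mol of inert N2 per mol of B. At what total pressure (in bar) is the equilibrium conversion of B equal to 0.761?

Take 1 mol B as basis and let X be its fractional conversion, so ξ = X.
Mole table: n_B = 1 − X; n_A = 3X; n_I = 3.21 (inert).
Total moles n_T = 4.21 + 2X.
K_p = p_A^3 / (p_B) with p_i = (n_i/n_T)·P.
At X = 0.761: the mole-fraction product g(X) = Π y_i^ν_i = 1.515. Since K_p = g(X)·P^{2}, P = (K_p/g)^(1/2) = (63/1.515)^(1/2) = 6.45 bar.

P = 6.45 bar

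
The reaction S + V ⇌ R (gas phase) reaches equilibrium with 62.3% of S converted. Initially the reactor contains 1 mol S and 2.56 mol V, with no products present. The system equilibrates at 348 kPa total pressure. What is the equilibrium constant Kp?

Let X = conversion of S (basis 1 mol S); extent of reaction ξ = X.
Moles: n_S = 1 − X; n_V = 2.56 − X; n_R = X.
Summing: n_T = 3.56 − X.
At X = 0.623: n_S = 0.377, n_V = 1.94, n_R = 0.623, n_T = 2.94.
p_i = (n_i/n_T)·P. Kp = p_R / (p_S p_V) = 0.0072 kPa^-1.

Kp = 0.0072 kPa^-1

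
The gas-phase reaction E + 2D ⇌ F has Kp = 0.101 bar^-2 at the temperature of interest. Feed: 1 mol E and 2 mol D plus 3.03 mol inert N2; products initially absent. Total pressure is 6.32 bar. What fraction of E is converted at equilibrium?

X = 0.234

Let X = conversion of E (basis 1 mol E); extent of reaction ξ = X.
Mole table: n_E = 1 − X; n_D = 2 − 2X; n_F = X; n_I = 3.03 (inert).
Total moles n_T = 6.03 − 2X.
With p_i = (n_i/n_T)P, Kp = p_F / (p_E p_D^2).
Setting this equal to 0.101 bar^-2 and taking the physical root (0 < X < 1) gives X = 0.234.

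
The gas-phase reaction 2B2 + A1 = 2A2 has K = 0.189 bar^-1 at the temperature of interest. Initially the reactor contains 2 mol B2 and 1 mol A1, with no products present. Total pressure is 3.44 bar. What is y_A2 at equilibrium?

Take 2 mol B2 as basis and let X be its fractional conversion, so ξ = X.
At extent ξ: n_B2 = 2 − 2X; n_A1 = 1 − X; n_A2 = 2X.
Summing: n_T = 3 − X.
y_i = n_i/n_T, p_i = y_i·P. K = p_A2^2 / (p_B2^2 p_A1).
Equating to 0.189 bar^-1 and solving on 0 < X < 1: X = 0.292.
Then n_A2 = 0.584, n_T = 2.71, so y_A2 = 0.216.

y_A2 = 0.216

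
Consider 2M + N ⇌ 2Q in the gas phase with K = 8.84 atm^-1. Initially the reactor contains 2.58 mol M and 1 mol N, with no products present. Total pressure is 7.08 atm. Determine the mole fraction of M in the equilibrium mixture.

y_M = 0.326

Take 1 mol N as basis and let X be its fractional conversion, so ξ = X.
Species balance: n_M = 2.58 − 2X; n_N = 1 − X; n_Q = 2X.
Summing: n_T = 3.58 − X.
Mole fractions y_i = n_i/n_T; K = p_Q^2 / (p_M^2 p_N) with p_i = y_i·P.
Substituting and setting equal to 8.84 atm^-1 gives a polynomial in X; the root in (0,1) is X = 0.844.
Then n_M = 0.893, n_T = 2.74, so y_M = 0.326.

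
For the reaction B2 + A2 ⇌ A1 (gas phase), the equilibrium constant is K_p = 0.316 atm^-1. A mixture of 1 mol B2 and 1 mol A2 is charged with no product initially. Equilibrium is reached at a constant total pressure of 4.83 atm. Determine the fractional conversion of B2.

Take 1 mol B2 as basis and let X be its fractional conversion, so ξ = X.
At extent ξ: n_B2 = 1 − X; n_A2 = 1 − X; n_A1 = X.
n_T = Σnᵢ = 2 − X.
Mole fractions y_i = n_i/n_T; K_p = p_A1 / (p_B2 p_A2) with p_i = y_i·P.
Equating to 0.316 atm^-1 and solving on 0 < X < 1: X = 0.371.

X = 0.371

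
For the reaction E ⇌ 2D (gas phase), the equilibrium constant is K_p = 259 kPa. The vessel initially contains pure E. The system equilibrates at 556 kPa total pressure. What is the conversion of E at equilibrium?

Let X = conversion of E (basis 1 mol E); extent of reaction ξ = X.
Species balance: n_E = 1 − X; n_D = 2X.
Total moles n_T = 1 + X.
With p_i = (n_i/n_T)P, K_p = p_D^2 / (p_E).
Equating to 259 kPa and solving on 0 < X < 1: X = 0.323.

X = 0.323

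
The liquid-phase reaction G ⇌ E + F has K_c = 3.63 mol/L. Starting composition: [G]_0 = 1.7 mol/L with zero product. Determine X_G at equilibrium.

Let X = conversion of G; extent ξ = 1.7·X mol/L.
Concentrations: [G] = 1.7 − 1.7X; [E] = 1.7X; [F] = 1.7X.
K_c = [E] [F] / ([G]).
Solving K_c = 3.63 for X ∈ (0,1): X = 0.742.

X = 0.742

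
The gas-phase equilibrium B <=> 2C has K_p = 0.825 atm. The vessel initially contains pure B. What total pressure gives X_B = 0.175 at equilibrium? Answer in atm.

P = 6.53 atm

Let X = conversion of B (basis 1 mol B); extent of reaction ξ = X.
Species balance: n_B = 1 − X; n_C = 2X.
Summing: n_T = 1 + X.
K_p = p_C^2 / (p_B) with p_i = (n_i/n_T)·P.
At X = 0.175: the mole-fraction product g(X) = Π y_i^ν_i = 0.1264. Since K_p = g(X)·P^{1}, P = (K_p/g)^(1/1) = (0.825/0.1264)^(1/1) = 6.53 atm.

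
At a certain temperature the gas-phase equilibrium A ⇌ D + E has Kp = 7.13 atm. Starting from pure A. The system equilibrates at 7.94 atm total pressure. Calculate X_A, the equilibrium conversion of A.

Let X = conversion of A (basis 1 mol A); extent of reaction ξ = X.
At extent ξ: n_A = 1 − X; n_D = X; n_E = X.
Total moles n_T = 1 + X.
Mole fractions y_i = n_i/n_T; Kp = p_D p_E / (p_A) with p_i = y_i·P.
Equating to 7.13 atm and solving on 0 < X < 1: X = 0.688.

X = 0.688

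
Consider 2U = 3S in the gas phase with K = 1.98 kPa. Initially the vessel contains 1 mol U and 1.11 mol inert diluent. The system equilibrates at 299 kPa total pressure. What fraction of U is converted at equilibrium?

Let X = conversion of U (basis 1 mol U); extent of reaction ξ = 0.5X.
Species balance: n_U = 1 − X; n_S = 1.5X; n_I = 1.11 (inert).
Total moles n_T = 2.11 + 0.5X.
Mole fractions y_i = n_i/n_T; K = p_S^3 / (p_U^2) with p_i = y_i·P.
Equating to 1.98 kPa and solving on 0 < X < 1: X = 0.146.

X = 0.146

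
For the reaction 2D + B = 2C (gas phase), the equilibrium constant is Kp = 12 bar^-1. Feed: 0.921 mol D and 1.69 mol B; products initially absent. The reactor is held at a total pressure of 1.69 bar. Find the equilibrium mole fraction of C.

y_C = 0.317

Take 0.921 mol D as basis and let X be its fractional conversion, so ξ = 0.461X.
Moles: n_D = 0.921 − 0.921X; n_B = 1.69 − 0.461X; n_C = 0.921X.
Total moles n_T = 2.61 − 0.461X.
With p_i = (n_i/n_T)P, Kp = p_C^2 / (p_D^2 p_B).
Setting this equal to 12 bar^-1 and taking the physical root (0 < X < 1) gives X = 0.776.
Then n_C = 0.715, n_T = 2.25, so y_C = 0.317.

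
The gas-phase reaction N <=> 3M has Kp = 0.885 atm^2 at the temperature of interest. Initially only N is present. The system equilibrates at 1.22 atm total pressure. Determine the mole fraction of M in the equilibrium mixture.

y_M = 0.613

Let X = conversion of N (basis 1 mol N); extent of reaction ξ = X.
Mole table: n_N = 1 − X; n_M = 3X.
Total moles n_T = 1 + 2X.
Mole fractions y_i = n_i/n_T; Kp = p_M^3 / (p_N) with p_i = y_i·P.
This yields a degree-3 equation in X; solving on (0,1), X = 0.345.
Then n_M = 1.04, n_T = 1.69, so y_M = 0.613.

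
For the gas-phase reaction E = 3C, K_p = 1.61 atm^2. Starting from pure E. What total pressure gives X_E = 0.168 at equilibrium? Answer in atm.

Basis: 1 mol E initially; let X = conversion of E. Extent ξ = X.
Mole table: n_E = 1 − X; n_C = 3X.
Summing: n_T = 1 + 2X.
K_p = p_C^3 / (p_E) with p_i = (n_i/n_T)·P.
At X = 0.168: the mole-fraction product g(X) = Π y_i^ν_i = 0.08621. Since K_p = g(X)·P^{2}, P = (K_p/g)^(1/2) = (1.61/0.08621)^(1/2) = 4.32 atm.

P = 4.32 atm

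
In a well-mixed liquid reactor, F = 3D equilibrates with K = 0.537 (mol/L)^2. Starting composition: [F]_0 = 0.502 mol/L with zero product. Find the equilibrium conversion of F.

X = 0.368

Let X = conversion of F; extent ξ = 0.502·X mol/L.
Concentrations: [F] = 0.502 − 0.502X; [D] = 1.51X.
K = [D]^3 / ([F]).
Equating to 0.537 (mol/L)^2: the physical root is X = 0.368.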